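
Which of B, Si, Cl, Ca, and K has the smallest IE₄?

The fourth ionization energy removes an electron from the +3 ion. For each element: B³⁺ is the bare [He] core; Si³⁺ still has 1 valence electron; Cl³⁺ still has 4 valence electrons; Ca³⁺ is already 1 electron into the core; K³⁺ is already 2 electrons into the core.
Pulling an electron out of a noble-gas core costs far more than removing a remaining valence electron, so K, Ca and B sit at the high end of IE_4.
Valence configurations: Si³⁺ [Ne]3s¹, Cl³⁺ [Ne]3s²3p².
The numbers (kJ/mol): B 25026, Si 4356, Cl 5159, Ca 6491, K 5877.
Overall IE_4 order: Si < Cl < K < Ca < B.

Si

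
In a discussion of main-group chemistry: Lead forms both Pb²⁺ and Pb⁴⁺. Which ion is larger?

Both ions have Z = 82 protons, but Pb⁴⁺ has lost more electrons, so its remaining electrons feel a larger effective nuclear charge per electron and are pulled in more tightly.
Higher positive charge → smaller ion, so Pb²⁺ > Pb⁴⁺.

Pb²⁺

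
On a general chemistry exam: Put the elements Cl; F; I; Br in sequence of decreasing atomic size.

F is in period 2, group 17; Cl is in period 3, group 17; Br is in period 4, group 17; I is in period 5, group 17.
Radius decreases left→right (rising Z_eff, same n) and increases top→bottom (higher n).
All are in group 17, so atomic radius increases down the group.
So from largest to smallest: I > Br > Cl > F.

I, Br, Cl, F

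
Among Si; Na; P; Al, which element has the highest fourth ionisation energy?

Al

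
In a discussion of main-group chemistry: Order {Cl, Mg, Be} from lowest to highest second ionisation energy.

Mg < Be < Cl

IE_2 is the cost of taking one more electron from the +1 cation: Cl⁺ still has 6 valence electrons; Mg⁺ still has 1 valence electron; Be⁺ still has 1 valence electron.
All are still removing valence electrons, so compare the +1 ions as you would atoms: IE_2 generally rises across a period (higher Z_eff) and falls down a group (larger shell), subject to the usual subshell exceptions.
Valence configurations: Cl⁺ [Ne]3s²3p⁴, Mg⁺ [Ne]3s¹, Be⁺ [He]2s¹.
Tabulated IE_2 (kJ/mol): Cl 2298, Mg 1451, Be 1757.
So the second ionization energies run Mg < Be < Cl.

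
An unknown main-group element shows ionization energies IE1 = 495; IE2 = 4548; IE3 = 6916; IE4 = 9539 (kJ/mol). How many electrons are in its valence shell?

Look for the largest jump between consecutive ionization energies: IE2/IE1 ≈ 9.2, far larger than any earlier ratio.
That jump marks the point where a core electron is being removed. So the atom has 1 valence electron.

1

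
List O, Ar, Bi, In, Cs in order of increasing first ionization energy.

O is in period 2, group 16; Ar is in period 3, group 18; In is in period 5, group 13; Cs is in period 6, group 1; Bi is in period 6, group 15.
First ionization energy rises across a period (greater Z_eff holds electrons more tightly) and falls down a group (valence electrons are farther from the nucleus).
Here both period and group differ, so the two effects have to be weighed against each other.
In > Cs: both effects reinforce here, so In is clearly the higher of the two.
Bi > In: period and group pull opposite ways; the across-period shift dominates (703 vs 558 kJ/mol).
O > Bi: both effects reinforce here, so O is clearly the higher of the two.
Ar > O: the two effects oppose for this pair; the across-period effect wins (1521 vs 1314 kJ/mol).
Approximate values (kJ/mol): O 1314, Ar 1521, In 558, Cs 376, Bi 703.
So from lowest to highest: Cs < In < Bi < O < Ar.

Cs, In, Bi, O, Ar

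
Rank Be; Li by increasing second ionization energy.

Be < Li

The second ionization energy removes an electron from the +1 ion. For each element: Be⁺ still has 1 valence electron; Li⁺ is the bare [He] core.
Breaking into a closed-shell core is much more expensive than removing a leftover valence electron — Li has the largest IE_2 here.
Approximate IE_2 values (kJ/mol): Be 1757, Li 7298.
Hence IE_2: Be < Li.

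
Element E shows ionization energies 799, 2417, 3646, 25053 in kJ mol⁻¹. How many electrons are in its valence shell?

3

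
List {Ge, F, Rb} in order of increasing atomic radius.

F < Ge < Rb

Atomic radius shrinks across a period as nuclear charge pulls the same shell inward, and grows down a group as new shells are added.
Here both period and group differ, so the two effects have to be weighed against each other.
Ge > F: relative to F, both the across-period and down-group shifts push Ge's atomic radius up.
Rb > Ge: relative to Ge, both the across-period and down-group shifts push Rb's atomic radius up.
Tabulated atomic radius (pm): F 64, Ge 121, Rb 210.
So from smallest to largest: F < Ge < Rb.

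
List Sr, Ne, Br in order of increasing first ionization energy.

Ne is in period 2, group 18; Br is in period 4, group 17; Sr is in period 5, group 2.
Across a period the outer electron is held more tightly (higher IE₁); down a group it sits in a higher shell, more shielded, and comes off more easily.
Neither a single period nor a single group — weigh both effects.
Br > Sr: relative to Sr, both the across-period and down-group shifts push Br's first ionization energy up.
Ne > Br: both effects reinforce here, so Ne is clearly the higher of the two.
For reference (kJ/mol): Ne 2081, Br 1140, Sr 550.
So from lowest to highest: Sr < Br < Ne.

Sr, Br, Ne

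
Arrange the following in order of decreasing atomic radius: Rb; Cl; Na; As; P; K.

Rb > K > Na > As > P > Cl

Na is in period 3, group 1; P is in period 3, group 15; Cl is in period 3, group 17; K is in period 4, group 1; As is in period 4, group 15; Rb is in period 5, group 1.
Radius decreases left→right (rising Z_eff, same n) and increases top→bottom (higher n).
Here both period and group differ, so the two effects have to be weighed against each other.
P > Cl: both are in period 3; the period trend gives P the larger value.
As > P: As sits below P in group 15, so the down-group effect alone puts As larger.
Na > As: the two effects oppose for this pair; the across-period effect wins (155 vs 121 pm).
K > Na: they share group 1; the group trend gives K the larger value.
Rb > K: Rb sits below K in group 1, so the down-group effect alone puts Rb larger.
For reference (pm): Na 155, P 111, Cl 99, K 196, As 121, Rb 210.
So from largest to smallest: Rb > K > Na > As > P > Cl.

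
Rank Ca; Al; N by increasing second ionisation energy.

IE_2 is the cost of taking one more electron from the +1 cation: Ca⁺ still has 1 valence electron; Al⁺ still has 2 valence electrons; N⁺ still has 4 valence electrons.
All are still removing valence electrons, so compare the +1 ions as you would atoms: IE_2 generally rises across a period (higher Z_eff) and falls down a group (larger shell), subject to the usual subshell exceptions.
Valence configurations: Ca⁺ [Ar]4s¹, Al⁺ [Ne]3s², N⁺ [He]2s²2p².
The numbers (kJ/mol): Ca 1145, Al 1817, N 2856.
Hence IE_2: Ca < Al < N.

Ca < Al < N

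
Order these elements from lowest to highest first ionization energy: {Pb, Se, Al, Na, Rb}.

Na is in period 3, group 1; Al is in period 3, group 13; Se is in period 4, group 16; Rb is in period 5, group 1; Pb is in period 6, group 14.
First ionization energy rises across a period (greater Z_eff holds electrons more tightly) and falls down a group (valence electrons are farther from the nucleus).
Here both period and group differ, so the two effects have to be weighed against each other.
Na > Rb: Na sits above Rb in group 1, so the down-group effect alone puts Na higher.
Al > Na: Al lies to the right of Na in period 3, so the across-period effect alone puts Al higher.
Pb > Al: period and group pull opposite ways; the across-period shift dominates (716 vs 578 kJ/mol).
Se > Pb: both effects reinforce here, so Se is clearly the higher of the two.
Approximate values (kJ/mol): Na 496, Al 578, Se 941, Rb 403, Pb 716.
So from lowest to highest: Rb < Na < Al < Pb < Se.

Rb, Na, Al, Pb, Se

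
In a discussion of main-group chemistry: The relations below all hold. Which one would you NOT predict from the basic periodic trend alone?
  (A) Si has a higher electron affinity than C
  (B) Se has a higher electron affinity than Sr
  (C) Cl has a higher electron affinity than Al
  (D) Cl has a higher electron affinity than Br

(A)

The general trend: electron affinity increases across a period and decreases down a group.
(A) Si (period 3, group 14) vs C (period 2, group 14): the stated order contradicts the simple trend.
(B) Se (period 4, group 16) vs Sr (period 5, group 2): the stated order agrees with the simple trend.
(C) Cl (period 3, group 17) vs Al (period 3, group 13): the stated order agrees with the simple trend.
(D) Cl (period 3, group 17) vs Br (period 4, group 17): the stated order agrees with the simple trend.
The exception is (A): Si's larger, more diffuse 3p orbitals accept an added electron slightly more readily than C's compact 2p.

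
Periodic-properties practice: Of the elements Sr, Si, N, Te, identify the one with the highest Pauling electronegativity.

N

N is in period 2, group 15; Si is in period 3, group 14; Sr is in period 5, group 2; Te is in period 5, group 16.
Smaller atoms with higher effective nuclear charge are more electronegative.
These span different periods and groups, so the two trends combine.
Si > Sr: relative to Sr, both the across-period and down-group shifts push Si's electronegativity up.
Te > Si: period and group pull opposite ways; the across-period shift dominates (2.10 vs 1.90).
N > Te: the two effects oppose for this pair; the down-group effect wins (3.04 vs 2.10).
Approximate values (Pauling): N 3.04, Si 1.90, Sr 0.95, Te 2.10.
The highest Pauling electronegativity among these belongs to N.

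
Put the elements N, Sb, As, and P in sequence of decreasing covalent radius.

N is in period 2, group 15; P is in period 3, group 15; As is in period 4, group 15; Sb is in period 5, group 15.
Atomic radius shrinks across a period as nuclear charge pulls the same shell inward, and grows down a group as new shells are added.
All are in group 15, so atomic radius increases down the group.
So from largest to smallest: Sb > As > P > N.

Sb > As > P > N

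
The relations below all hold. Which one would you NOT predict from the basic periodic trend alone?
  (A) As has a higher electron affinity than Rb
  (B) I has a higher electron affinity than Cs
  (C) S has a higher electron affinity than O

The general trend: electron affinity increases across a period and decreases down a group.
(A) As (period 4, group 15) vs Rb (period 5, group 1): the stated order agrees with the simple trend.
(B) I (period 5, group 17) vs Cs (period 6, group 1): the stated order agrees with the simple trend.
(C) S (period 3, group 16) vs O (period 2, group 16): the stated order contradicts the simple trend.
The exception is (C): the compact 2p subshell of O repels the added electron more than S's larger 3p does.

(C)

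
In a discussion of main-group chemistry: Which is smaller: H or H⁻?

Forming H⁻ adds 1 electron to H. More electron–electron repulsion in the same shell, with unchanged nuclear charge, lets the cloud expand.
An anion is larger than its parent atom: H⁻ > H.

H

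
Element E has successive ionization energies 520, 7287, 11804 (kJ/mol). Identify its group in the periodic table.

Look for the largest jump between consecutive ionization energies: IE2/IE1 ≈ 14.0, far larger than any earlier ratio.
That jump marks the point where a core electron is being removed. So the atom has 1 valence electron.
A main-group element with 1 valence electron is in group 1.

Group 1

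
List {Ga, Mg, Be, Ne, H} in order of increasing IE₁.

Ga < Mg < Be < H < Ne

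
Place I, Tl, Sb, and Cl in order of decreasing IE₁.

Cl, I, Sb, Tl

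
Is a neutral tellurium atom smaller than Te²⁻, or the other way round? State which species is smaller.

Forming Te²⁻ adds 2 electrons to Te. More electron–electron repulsion in the same shell, with unchanged nuclear charge, lets the cloud expand.
An anion is larger than its parent atom: Te²⁻ > Te.

Te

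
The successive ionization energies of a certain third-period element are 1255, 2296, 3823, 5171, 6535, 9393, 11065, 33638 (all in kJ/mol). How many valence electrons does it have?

Look for the largest jump between consecutive ionization energies: IE8/IE7 ≈ 3.0, far larger than any earlier ratio.
That jump marks the point where a core electron is being removed. So the atom has 7 valence electrons.

7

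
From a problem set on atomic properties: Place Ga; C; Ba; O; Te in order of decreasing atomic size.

Ba, Te, Ga, C, O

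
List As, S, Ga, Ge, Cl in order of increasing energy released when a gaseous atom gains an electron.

Ga < As < Ge < S < Cl

S is in period 3, group 16; Cl is in period 3, group 17; Ga is in period 4, group 13; Ge is in period 4, group 14; As is in period 4, group 15.
Atoms with high Z_eff and room in the valence shell (especially the halogens) have the most exothermic electron affinities.
These span different periods and groups, so the two trends combine.
As > Ga: As lies to the right of Ga in period 4, so the across-period effect alone puts As higher.
Ge > As: this pair runs against the simple trend — see the exception note.
S > Ge: relative to Ge, both the across-period and down-group shifts push S's electron affinity up.
Cl > S: Cl lies to the right of S in period 3, so the across-period effect alone puts Cl higher.
Note the exception: Ge has a higher electron affinity than As, contrary to the simple trend — adding an electron to As's half-filled 4p³ is unfavourable, so Ge (4p²) has the more exothermic EA.
Approximate values (kJ/mol): S 200, Cl 349, Ga 29, Ge 119, As 78.
So from lowest to highest: Ga < As < Ge < S < Cl.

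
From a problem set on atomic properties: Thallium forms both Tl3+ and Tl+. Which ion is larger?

Tl+

Both ions have Z = 81 protons, but Tl3+ has lost more electrons, so its remaining electrons feel a larger effective nuclear charge per electron and are pulled in more tightly.
Higher positive charge → smaller ion, so Tl+ > Tl3+.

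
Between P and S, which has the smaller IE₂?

P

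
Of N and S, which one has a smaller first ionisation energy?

S

Removing the outermost electron gets harder across a period and easier down a group.
These sit on a diagonal, where the across-period and down-group effects partly cancel.
N > S: the two effects oppose for this pair; the down-group effect wins (1402 vs 1000 kJ/mol).
Approximate values (kJ/mol): N 1402, S 1000.
So S has the smaller first ionisation energy (S < N).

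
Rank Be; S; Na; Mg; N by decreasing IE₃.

Be > Mg > Na > N > S

The third ionization energy removes an electron from the +2 ion. For each element: Be²⁺ is the bare [He] core; S²⁺ still has 4 valence electrons; Na²⁺ is already 1 electron into the core; Mg²⁺ is the bare [Ne] core; N²⁺ still has 3 valence electrons.
Breaking into a closed-shell core is much more expensive than removing a leftover valence electron — Na, Mg and Be have the largest IE_3 here.
Valence configurations: S²⁺ [Ne]3s²3p², N²⁺ [He]2s²2p¹.
The numbers (kJ/mol): Be 14849, S 3357, Na 6910, Mg 7733, N 4578.
Hence IE_3: S < N < Na < Mg < Be.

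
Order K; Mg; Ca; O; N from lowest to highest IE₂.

Ca < Mg < N < K < O

Consider each +1 ion: K⁺ is the bare [Ar] core; Mg⁺ still has 1 valence electron; Ca⁺ still has 1 valence electron; O⁺ still has 5 valence electrons; N⁺ still has 4 valence electrons.
Usually core removal costs more than valence removal, but here the competition is close: a tightly held n=2 valence electron can cost more to remove than an n=3 core electron, so the actual values have to decide it.
Valence configurations: Mg⁺ [Ne]3s¹, Ca⁺ [Ar]4s¹, O⁺ [He]2s²2p³, N⁺ [He]2s²2p².
Approximate IE_2 values (kJ/mol): K 3052, Mg 1451, Ca 1145, O 3388, N 2856.
Hence IE_2: Ca < Mg < N < K < O.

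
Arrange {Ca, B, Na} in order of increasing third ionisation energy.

B, Ca, Na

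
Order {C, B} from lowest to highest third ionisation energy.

B < C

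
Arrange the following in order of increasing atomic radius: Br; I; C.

C < Br < I

Atomic radius shrinks across a period as nuclear charge pulls the same shell inward, and grows down a group as new shells are added.
Neither a single period nor a single group — weigh both effects.
Br > C: the two effects oppose for this pair; the down-group effect wins (114 vs 75 pm).
I > Br: I sits below Br in group 17, so the down-group effect alone puts I larger.
Tabulated atomic radius (pm): C 75, Br 114, I 133.
So from smallest to largest: C < Br < I.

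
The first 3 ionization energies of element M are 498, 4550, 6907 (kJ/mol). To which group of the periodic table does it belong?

Group 1

Look for the largest jump between consecutive ionization energies: IE2/IE1 ≈ 9.1, far larger than any earlier ratio.
That jump marks the point where a core electron is being removed. So the atom has 1 valence electron.
A main-group element with 1 valence electron is in group 1.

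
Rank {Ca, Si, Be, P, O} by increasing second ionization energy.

Ca < Si < Be < P < O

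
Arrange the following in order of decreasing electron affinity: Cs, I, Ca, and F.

F > I > Cs > Ca

F is in period 2, group 17; Ca is in period 4, group 2; I is in period 5, group 17; Cs is in period 6, group 1.
Atoms with high Z_eff and room in the valence shell (especially the halogens) have the most exothermic electron affinities.
Neither a single period nor a single group — weigh both effects.
Cs > Ca: this pair runs against the simple trend — see the exception note.
I > Cs: relative to Cs, both the across-period and down-group shifts push I's electron affinity up.
F > I: they share group 17; the group trend gives F the larger value.
Note the exception: Cs has a higher electron affinity than Ca, contrary to the simple trend — adding an electron to Ca (ns²) has to open a new, higher-energy np subshell, which is unfavourable.
Tabulated electron affinity (kJ/mol): F 328, Ca 2, I 295, Cs 46.
So from highest to lowest: F > I > Cs > Ca.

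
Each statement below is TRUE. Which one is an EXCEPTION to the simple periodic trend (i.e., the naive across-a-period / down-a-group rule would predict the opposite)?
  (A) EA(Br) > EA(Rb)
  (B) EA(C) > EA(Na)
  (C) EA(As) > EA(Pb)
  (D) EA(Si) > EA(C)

(D)

The general trend: electron affinity increases across a period and decreases down a group.
(A) Br (period 4, group 17) vs Rb (period 5, group 1): the stated order agrees with the simple trend.
(B) C (period 2, group 14) vs Na (period 3, group 1): the stated order agrees with the simple trend.
(C) As (period 4, group 15) vs Pb (period 6, group 14): the stated order agrees with the simple trend.
(D) Si (period 3, group 14) vs C (period 2, group 14): the stated order contradicts the simple trend.
The exception is (D): Si's larger, more diffuse 3p orbitals accept an added electron slightly more readily than C's compact 2p.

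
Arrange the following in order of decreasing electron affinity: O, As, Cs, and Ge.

O > Ge > As > Cs

O is in period 2, group 16; Ge is in period 4, group 14; As is in period 4, group 15; Cs is in period 6, group 1.
Atoms with high Z_eff and room in the valence shell (especially the halogens) have the most exothermic electron affinities.
Here both period and group differ, so the two effects have to be weighed against each other.
As > Cs: both effects reinforce here, so As is clearly the higher of the two.
Ge > As: this pair runs against the simple trend — see the exception note.
O > Ge: both effects reinforce here, so O is clearly the higher of the two.
Note the exception: Ge has a higher electron affinity than As, contrary to the simple trend — adding an electron to As's half-filled 4p³ is unfavourable, so Ge (4p²) has the more exothermic EA.
For reference (kJ/mol): O 141, Ge 119, As 78, Cs 46.
So from highest to lowest: O > Ge > As > Cs.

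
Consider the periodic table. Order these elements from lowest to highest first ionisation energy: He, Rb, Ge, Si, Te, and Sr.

Rb, Sr, Ge, Si, Te, He

He is in period 1, group 18; Si is in period 3, group 14; Ge is in period 4, group 14; Rb is in period 5, group 1; Sr is in period 5, group 2; Te is in period 5, group 16.
Removing the outermost electron gets harder across a period and easier down a group.
These span different periods and groups, so the two trends combine.
Sr > Rb: Sr lies to the right of Rb in period 5, so the across-period effect alone puts Sr higher.
Ge > Sr: both effects reinforce here, so Ge is clearly the higher of the two.
Si > Ge: they share group 14; the group trend gives Si the larger value.
Te > Si: period and group pull opposite ways; the across-period shift dominates (869 vs 786 kJ/mol).
He > Te: both effects reinforce here, so He is clearly the higher of the two.
Tabulated first ionization energy (kJ/mol): He 2372, Si 786, Ge 762, Rb 403, Sr 550, Te 869.
So from lowest to highest: Rb < Sr < Ge < Si < Te < He.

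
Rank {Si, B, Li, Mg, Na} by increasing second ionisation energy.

Mg, Si, B, Na, Li

After 1 electron has been removed, what remains? Si⁺ still has 3 valence electrons; B⁺ still has 2 valence electrons; Li⁺ is the bare [He] core; Mg⁺ still has 1 valence electron; Na⁺ is the bare [Ne] core.
Breaking into a closed-shell core is much more expensive than removing a leftover valence electron — Na and Li have the largest IE_2 here.
Valence configurations: Si⁺ [Ne]3s²3p¹, B⁺ [He]2s², Mg⁺ [Ne]3s¹.
The numbers (kJ/mol): Si 1577, B 2427, Li 7298, Mg 1451, Na 4562.
Hence IE_2: Mg < Si < B < Na < Li.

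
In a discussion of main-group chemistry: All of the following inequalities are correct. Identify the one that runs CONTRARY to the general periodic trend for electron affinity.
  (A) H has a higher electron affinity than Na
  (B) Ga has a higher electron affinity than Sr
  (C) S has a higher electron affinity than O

(C)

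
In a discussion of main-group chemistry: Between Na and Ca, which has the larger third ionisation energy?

Na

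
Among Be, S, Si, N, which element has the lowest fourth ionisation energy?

Si

IE_4 is the cost of taking one more electron from the +3 cation: Be³⁺ is already 1 electron into the core; S³⁺ still has 3 valence electrons; Si³⁺ still has 1 valence electron; N³⁺ still has 2 valence electrons.
Breaking into a closed-shell core is much more expensive than removing a leftover valence electron — Be has the largest IE_4 here.
Valence configurations: S³⁺ [Ne]3s²3p¹, Si³⁺ [Ne]3s¹, N³⁺ [He]2s².
The numbers (kJ/mol): Be 21007, S 4556, Si 4356, N 7475.
Hence IE_4: Si < S < N < Be.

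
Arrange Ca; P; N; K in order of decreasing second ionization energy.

IE_2 is the cost of taking one more electron from the +1 cation: Ca⁺ still has 1 valence electron; P⁺ still has 4 valence electrons; N⁺ still has 4 valence electrons; K⁺ is the bare [Ar] core.
Breaking into a closed-shell core is much more expensive than removing a leftover valence electron — K has the largest IE_2 here.
Valence configurations: Ca⁺ [Ar]4s¹, P⁺ [Ne]3s²3p², N⁺ [He]2s²2p².
The numbers (kJ/mol): Ca 1145, P 1907, N 2856, K 3052.
Hence IE_2: Ca < P < N < K.

K > N > P > Ca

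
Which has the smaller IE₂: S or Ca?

IE_2 is the cost of taking one more electron from the +1 cation: S⁺ still has 5 valence electrons; Ca⁺ still has 1 valence electron.
All are still removing valence electrons, so compare the +1 ions as you would atoms: IE_2 generally rises across a period (higher Z_eff) and falls down a group (larger shell), subject to the usual subshell exceptions.
Valence configurations: S⁺ [Ne]3s²3p³, Ca⁺ [Ar]4s¹.
Tabulated IE_2 (kJ/mol): S 2252, Ca 1145.
Overall IE_2 order: Ca < S.

Ca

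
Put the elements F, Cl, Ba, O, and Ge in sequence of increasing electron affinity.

O is in period 2, group 16; F is in period 2, group 17; Cl is in period 3, group 17; Ge is in period 4, group 14; Ba is in period 6, group 2.
EA tends to increase across a period and decrease down a group, though the pattern is less regular than for IE or radius.
These span different periods and groups, so the two trends combine.
Ge > Ba: relative to Ba, both the across-period and down-group shifts push Ge's electron affinity up.
O > Ge: both effects reinforce here, so O is clearly the higher of the two.
F > O: both are in period 2; the period trend gives F the larger value.
Cl > F: this pair runs against the simple trend — see the exception note.
Note the exception: Cl has a higher electron affinity than F, contrary to the simple trend — F's small 2p subshell makes the incoming electron feel strong e⁻–e⁻ repulsion, so Cl actually releases more energy on gaining an electron.
Tabulated electron affinity (kJ/mol): O 141, F 328, Cl 349, Ge 119, Ba 14.
So from lowest to highest: Ba < Ge < O < F < Cl.

Ba < Ge < O < F < Cl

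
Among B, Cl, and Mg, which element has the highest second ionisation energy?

B

After 1 electron has been removed, what remains? B⁺ still has 2 valence electrons; Cl⁺ still has 6 valence electrons; Mg⁺ still has 1 valence electron.
All are still removing valence electrons, so compare the +1 ions as you would atoms: IE_2 generally rises across a period (higher Z_eff) and falls down a group (larger shell), subject to the usual subshell exceptions.
Valence configurations: B⁺ [He]2s², Cl⁺ [Ne]3s²3p⁴, Mg⁺ [Ne]3s¹.
Approximate IE_2 values (kJ/mol): B 2427, Cl 2298, Mg 1451.
So the second ionization energies run Mg < Cl < B.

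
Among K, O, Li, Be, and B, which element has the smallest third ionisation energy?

IE_3 is the cost of taking one more electron from the +2 cation: K²⁺ is already 1 electron into the core; O²⁺ still has 4 valence electrons; Li²⁺ is already 1 electron into the core; Be²⁺ is the bare [He] core; B²⁺ still has 1 valence electron.
Usually core removal costs more than valence removal, but here the competition is close: a tightly held n=2 valence electron can cost more to remove than an n=3 core electron, so the actual values have to decide it.
Valence configurations: O²⁺ [He]2s²2p², B²⁺ [He]2s¹.
The numbers (kJ/mol): K 4420, O 5300, Li 11815, Be 14849, B 3660.
Overall IE_3 order: B < K < O < Li < Be.

B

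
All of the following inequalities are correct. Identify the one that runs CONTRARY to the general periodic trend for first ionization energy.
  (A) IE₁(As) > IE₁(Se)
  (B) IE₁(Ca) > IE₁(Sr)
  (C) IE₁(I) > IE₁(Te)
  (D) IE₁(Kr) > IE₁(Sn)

The general trend: first ionization energy increases across a period and decreases down a group.
(A) As (period 4, group 15) vs Se (period 4, group 16): the stated order contradicts the simple trend.
(B) Ca (period 4, group 2) vs Sr (period 5, group 2): the stated order agrees with the simple trend.
(C) I (period 5, group 17) vs Te (period 5, group 16): the stated order agrees with the simple trend.
(D) Kr (period 4, group 18) vs Sn (period 5, group 14): the stated order agrees with the simple trend.
The exception is (A): Se (4p⁴) ionizes more easily than half-filled As (4p³).

(A)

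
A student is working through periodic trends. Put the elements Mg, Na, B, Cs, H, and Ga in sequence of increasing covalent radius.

H < B < Ga < Mg < Na < Cs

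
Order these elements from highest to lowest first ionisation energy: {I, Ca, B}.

I > B > Ca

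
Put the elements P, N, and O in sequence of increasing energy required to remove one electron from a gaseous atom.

P, O, N

N is in period 2, group 15; O is in period 2, group 16; P is in period 3, group 15.
IE₁ increases left→right with effective nuclear charge and decreases top→bottom as the valence shell moves farther out.
Neither a single period nor a single group — weigh both effects.
O > P: both effects reinforce here, so O is clearly the higher of the two.
N > O: this pair runs against the simple trend — see the exception note.
Note the exception: N has a higher first ionization energy than O, contrary to the simple trend — pairing an electron in O's 2p⁴ costs repulsion energy, so O ionizes more easily than half-filled N (2p³).
For reference (kJ/mol): N 1402, O 1314, P 1012.
So from lowest to highest: P < O < N.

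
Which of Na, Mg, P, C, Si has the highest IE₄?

Mg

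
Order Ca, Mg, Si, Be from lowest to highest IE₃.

The third ionization energy removes an electron from the +2 ion. For each element: Ca²⁺ is the bare [Ar] core; Mg²⁺ is the bare [Ne] core; Si²⁺ still has 2 valence electrons; Be²⁺ is the bare [He] core.
Core electrons are held far more tightly than valence electrons, so Ca, Mg and Be top the IE_3 order.
Approximate IE_3 values (kJ/mol): Ca 4912, Mg 7733, Si 3232, Be 14849.
So the third ionization energies run Si < Ca < Mg < Be.

Si, Ca, Mg, Be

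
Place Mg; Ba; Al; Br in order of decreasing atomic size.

Mg is in period 3, group 2; Al is in period 3, group 13; Br is in period 4, group 17; Ba is in period 6, group 2.
Atomic radius shrinks across a period as nuclear charge pulls the same shell inward, and grows down a group as new shells are added.
Here both period and group differ, so the two effects have to be weighed against each other.
Al > Br: the two effects oppose for this pair; the across-period effect wins (126 vs 114 pm).
Mg > Al: both are in period 3; the period trend gives Mg the larger value.
Ba > Mg: they share group 2; the group trend gives Ba the larger value.
For reference (pm): Mg 139, Al 126, Br 114, Ba 196.
So from largest to smallest: Ba > Mg > Al > Br.

Ba > Mg > Al > Br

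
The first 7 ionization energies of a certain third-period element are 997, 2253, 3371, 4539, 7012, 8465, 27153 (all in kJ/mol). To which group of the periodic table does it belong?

Group 16

Look for the largest jump between consecutive ionization energies: IE7/IE6 ≈ 3.2, far larger than any earlier ratio.
That jump marks the point where a core electron is being removed. So the atom has 6 valence electrons.
A main-group element with 6 valence electrons is in group 16.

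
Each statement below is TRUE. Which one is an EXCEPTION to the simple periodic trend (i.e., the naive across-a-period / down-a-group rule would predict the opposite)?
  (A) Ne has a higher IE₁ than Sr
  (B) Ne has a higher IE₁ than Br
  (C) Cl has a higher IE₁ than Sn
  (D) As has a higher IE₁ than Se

The general trend: IE₁ increases across a period and decreases down a group.
(A) Ne (period 2, group 18) vs Sr (period 5, group 2): the stated order agrees with the simple trend.
(B) Ne (period 2, group 18) vs Br (period 4, group 17): the stated order agrees with the simple trend.
(C) Cl (period 3, group 17) vs Sn (period 5, group 14): the stated order agrees with the simple trend.
(D) As (period 4, group 15) vs Se (period 4, group 16): the stated order contradicts the simple trend.
The exception is (D): Se (4p⁴) ionizes more easily than half-filled As (4p³).

(D)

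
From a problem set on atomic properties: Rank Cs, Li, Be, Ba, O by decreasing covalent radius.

Cs, Ba, Li, Be, O

Li is in period 2, group 1; Be is in period 2, group 2; O is in period 2, group 16; Cs is in period 6, group 1; Ba is in period 6, group 2.
Moving right in a period, electrons are added to the same shell under a stronger nuclear pull, so atoms get smaller; moving down, a new shell is opened and atoms get larger.
Neither a single period nor a single group — weigh both effects.
Be > O: Be lies to the left of O in period 2, so the across-period effect alone puts Be larger.
Li > Be: both are in period 2; the period trend gives Li the larger value.
Ba > Li: period and group pull opposite ways; the down-group shift dominates (196 vs 133 pm).
Cs > Ba: Cs lies to the left of Ba in period 6, so the across-period effect alone puts Cs larger.
For reference (pm): Li 133, Be 102, O 63, Cs 232, Ba 196.
So from largest to smallest: Cs > Ba > Li > Be > O.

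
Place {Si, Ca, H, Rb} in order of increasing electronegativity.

H is in period 1, group 1; Si is in period 3, group 14; Ca is in period 4, group 2; Rb is in period 5, group 1.
Electronegativity increases across a period and decreases down a group, tracking effective nuclear charge and atomic size.
Here both period and group differ, so the two effects have to be weighed against each other.
Ca > Rb: relative to Rb, both the across-period and down-group shifts push Ca's electronegativity up.
Si > Ca: both effects reinforce here, so Si is clearly the higher of the two.
H > Si: the two effects oppose for this pair; the down-group effect wins (2.20 vs 1.90).
Approximate values (Pauling): H 2.20, Si 1.90, Ca 1.00, Rb 0.82.
So from lowest to highest: Rb < Ca < Si < H.

Rb < Ca < Si < H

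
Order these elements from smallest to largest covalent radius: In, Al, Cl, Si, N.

N < Cl < Si < Al < In

N is in period 2, group 15; Al is in period 3, group 13; Si is in period 3, group 14; Cl is in period 3, group 17; In is in period 5, group 13.
Atomic radius shrinks across a period as nuclear charge pulls the same shell inward, and grows down a group as new shells are added.
These span different periods and groups, so the two trends combine.
Cl > N: period and group pull opposite ways; the down-group shift dominates (99 vs 71 pm).
Si > Cl: both are in period 3; the period trend gives Si the larger value.
Al > Si: both are in period 3; the period trend gives Al the larger value.
In > Al: In sits below Al in group 13, so the down-group effect alone puts In larger.
For reference (pm): N 71, Al 126, Si 116, Cl 99, In 142.
So from smallest to largest: N < Cl < Si < Al < In.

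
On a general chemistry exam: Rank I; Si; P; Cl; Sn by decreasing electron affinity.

Cl > I > Si > Sn > P

Si is in period 3, group 14; P is in period 3, group 15; Cl is in period 3, group 17; Sn is in period 5, group 14; I is in period 5, group 17.
Electron affinity generally becomes more exothermic across a period toward the halogens and less exothermic down a group.
Neither a single period nor a single group — weigh both effects.
Sn > P: this pair runs against the simple trend — see the exception note.
Si > Sn: Si sits above Sn in group 14, so the down-group effect alone puts Si higher.
I > Si: period and group pull opposite ways; the across-period shift dominates (295 vs 134 kJ/mol).
Cl > I: Cl sits above I in group 17, so the down-group effect alone puts Cl higher.
Note the exception: Sn has a higher electron affinity than P, contrary to the simple trend — adding an electron to P's half-filled np³ subshell costs electron-pairing energy.
Note the exception: Si has a higher electron affinity than P, contrary to the simple trend — adding an electron to P's half-filled 3p³ is unfavourable, so Si (3p²) has the more exothermic EA.
Approximate values (kJ/mol): Si 134, P 72, Cl 349, Sn 107, I 295.
So from highest to lowest: Cl > I > Si > Sn > P.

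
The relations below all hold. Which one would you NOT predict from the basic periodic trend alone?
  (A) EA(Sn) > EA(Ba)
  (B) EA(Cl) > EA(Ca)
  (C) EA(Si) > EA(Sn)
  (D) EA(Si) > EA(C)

(D)

The general trend: electron affinity increases across a period and decreases down a group.
(A) Sn (period 5, group 14) vs Ba (period 6, group 2): the stated order agrees with the simple trend.
(B) Cl (period 3, group 17) vs Ca (period 4, group 2): the stated order agrees with the simple trend.
(C) Si (period 3, group 14) vs Sn (period 5, group 14): the stated order agrees with the simple trend.
(D) Si (period 3, group 14) vs C (period 2, group 14): the stated order contradicts the simple trend.
The exception is (D): Si's larger, more diffuse 3p orbitals accept an added electron slightly more readily than C's compact 2p.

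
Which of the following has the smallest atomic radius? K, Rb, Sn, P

P

P is in period 3, group 15; K is in period 4, group 1; Rb is in period 5, group 1; Sn is in period 5, group 14.
Moving right in a period, electrons are added to the same shell under a stronger nuclear pull, so atoms get smaller; moving down, a new shell is opened and atoms get larger.
Neither a single period nor a single group — weigh both effects.
Sn > P: both effects reinforce here, so Sn is clearly the larger of the two.
K > Sn: the two effects oppose for this pair; the across-period effect wins (196 vs 140 pm).
Rb > K: Rb sits below K in group 1, so the down-group effect alone puts Rb larger.
Tabulated atomic radius (pm): P 111, K 196, Rb 210, Sn 140.
The smallest atomic radius among these belongs to P.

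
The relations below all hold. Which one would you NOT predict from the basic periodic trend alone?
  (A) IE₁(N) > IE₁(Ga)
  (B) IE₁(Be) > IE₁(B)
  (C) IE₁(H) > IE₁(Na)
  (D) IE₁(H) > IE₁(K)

(B)

The general trend: first ionization energy increases across a period and decreases down a group.
(A) N (period 2, group 15) vs Ga (period 4, group 13): the stated order agrees with the simple trend.
(B) Be (period 2, group 2) vs B (period 2, group 13): the stated order contradicts the simple trend.
(C) H (period 1, group 1) vs Na (period 3, group 1): the stated order agrees with the simple trend.
(D) H (period 1, group 1) vs K (period 4, group 1): the stated order agrees with the simple trend.
The exception is (B): removing B's lone 2p electron is easier than breaking Be's filled 2s².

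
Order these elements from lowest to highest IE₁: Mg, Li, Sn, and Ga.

Li, Ga, Sn, Mg

Across a period the outer electron is held more tightly (higher IE₁); down a group it sits in a higher shell, more shielded, and comes off more easily.
A diagonal step moves right (one effect) and down (the opposite effect) at once.
Ga > Li: period and group pull opposite ways; the across-period shift dominates (579 vs 520 kJ/mol).
Sn > Ga: the two effects oppose for this pair; the across-period effect wins (709 vs 579 kJ/mol).
Mg > Sn: period and group pull opposite ways; the down-group shift dominates (738 vs 709 kJ/mol).
Approximate values (kJ/mol): Li 520, Mg 738, Ga 579, Sn 709.
So from lowest to highest: Li < Ga < Sn < Mg.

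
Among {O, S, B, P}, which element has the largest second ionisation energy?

After 1 electron has been removed, what remains? O⁺ still has 5 valence electrons; S⁺ still has 5 valence electrons; B⁺ still has 2 valence electrons; P⁺ still has 4 valence electrons.
All are still removing valence electrons, so compare the +1 ions as you would atoms: IE_2 generally rises across a period (higher Z_eff) and falls down a group (larger shell), subject to the usual subshell exceptions.
Valence configurations: O⁺ [He]2s²2p³, S⁺ [Ne]3s²3p³, B⁺ [He]2s², P⁺ [Ne]3s²3p².
The numbers (kJ/mol): O 3388, S 2252, B 2427, P 1907.
Putting it together, IE_2: P < S < B < O.

O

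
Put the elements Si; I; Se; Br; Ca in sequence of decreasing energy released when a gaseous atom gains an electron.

Br > I > Se > Si > Ca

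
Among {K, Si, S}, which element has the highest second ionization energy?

After 1 electron has been removed, what remains? K⁺ is the bare [Ar] core; Si⁺ still has 3 valence electrons; S⁺ still has 5 valence electrons.
Core electrons are held far more tightly than valence electrons, so K tops the IE_2 order.
Valence configurations: Si⁺ [Ne]3s²3p¹, S⁺ [Ne]3s²3p³.
Tabulated IE_2 (kJ/mol): K 3052, Si 1577, S 2252.
Putting it together, IE_2: Si < S < K.

K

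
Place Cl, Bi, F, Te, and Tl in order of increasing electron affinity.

Tl, Bi, Te, F, Cl

F is in period 2, group 17; Cl is in period 3, group 17; Te is in period 5, group 16; Tl is in period 6, group 13; Bi is in period 6, group 15.
Adding an electron releases more energy for atoms nearer the top right (short of the noble gases).
These span different periods and groups, so the two trends combine.
Bi > Tl: Bi lies to the right of Tl in period 6, so the across-period effect alone puts Bi higher.
Te > Bi: relative to Bi, both the across-period and down-group shifts push Te's electron affinity up.
F > Te: both effects reinforce here, so F is clearly the higher of the two.
Cl > F: this pair runs against the simple trend — see the exception note.
Note the exception: Cl has a higher electron affinity than F, contrary to the simple trend — F's small 2p subshell makes the incoming electron feel strong e⁻–e⁻ repulsion, so Cl actually releases more energy on gaining an electron.
Approximate values (kJ/mol): F 328, Cl 349, Te 190, Tl 19, Bi 91.
So from lowest to highest: Tl < Bi < Te < F < Cl.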